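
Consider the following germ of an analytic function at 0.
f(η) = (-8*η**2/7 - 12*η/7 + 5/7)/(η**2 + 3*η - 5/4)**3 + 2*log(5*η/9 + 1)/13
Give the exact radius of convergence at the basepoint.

Denominator factor (η**2 + 3*η - 5/4)^3: discriminant 14, real irrational roots -3/2 + (1/2)*sqrt(14) and -3/2 - (1/2)*sqrt(14); poles of order 3, moduli -3/2 + (1/2)*sqrt(14) and 3/2 + (1/2)*sqrt(14).
Branch term (2/13)*log(1 - η/(-9/5)): its argument vanishes at η = -9/5, a logarithmic branch point, modulus 9/5.
The radius of convergence is the smallest modulus among the singular points: -3/2 + (1/2)*sqrt(14).

The radius of convergence is -3/2 + (1/2)*sqrt(14).


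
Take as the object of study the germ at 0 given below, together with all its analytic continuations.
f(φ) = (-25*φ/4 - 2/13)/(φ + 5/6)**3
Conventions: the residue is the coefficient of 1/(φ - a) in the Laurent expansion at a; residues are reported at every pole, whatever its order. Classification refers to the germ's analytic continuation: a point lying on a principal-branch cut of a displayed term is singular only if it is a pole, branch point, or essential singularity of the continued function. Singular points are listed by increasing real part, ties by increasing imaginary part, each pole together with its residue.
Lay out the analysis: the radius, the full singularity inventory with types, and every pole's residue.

Radius of convergence at 0: 5/6.
At -5/6: a pole of order 3; residue 0.

Denominator factor (φ + 5/6)^3: pole of order 3 at -5/6, modulus 5/6.
The radius of convergence is the smallest modulus among the singular points: 5/6.
At the order-3 pole -5/6 set g(φ) = (φ - (-5/6))^3*f(φ) = -25*φ/4 - 2/13.
Order-3 pole: residue = g''(a)/2; g''(-5/6) = 0, so the residue is 0.


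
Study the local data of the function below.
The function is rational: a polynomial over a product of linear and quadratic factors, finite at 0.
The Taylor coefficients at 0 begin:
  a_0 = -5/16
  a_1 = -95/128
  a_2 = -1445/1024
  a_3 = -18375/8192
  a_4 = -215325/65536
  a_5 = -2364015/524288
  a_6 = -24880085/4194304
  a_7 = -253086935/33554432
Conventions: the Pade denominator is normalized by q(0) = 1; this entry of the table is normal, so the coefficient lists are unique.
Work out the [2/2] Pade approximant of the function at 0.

Taylor coefficients needed (read off): a_0 = -5/16, a_1 = -95/128, a_2 = -1445/1024, a_3 = -18375/8192, a_4 = -215325/65536.
Write the denominator as Q(h) = 1 + q1*h + q2*h^2. Requiring Q*f - P = O(h^5) with deg P <= 2 kills the coefficients of h^3..h^4 in Q*f:
  h^3: a_3 + q1*a_2 + q2*a_1 = 0, i.e. -18375/8192 + (-1445/1024)*q1 + (-95/128)*q2 = 0.
  h^4: a_4 + q1*a_3 + q2*a_2 = 0, i.e. -215325/65536 + (-18375/8192)*q1 + (-1445/1024)*q2 = 0.
Solving this linear system: q1 = -1905/856, q2 = 1035/856.
The numerator is Q*f truncated at degree 2: P0 = a_0 = -5/16; P1 = a_1 + q1*a_0 = -5/107; P2 = a_2 + q1*a_1 + q2*a_0 = -235/1712.

The Pade approximant has numerator coefficients [-5/16, -5/107, -235/1712]; denominator coefficients [1, -1905/856, 1035/856].


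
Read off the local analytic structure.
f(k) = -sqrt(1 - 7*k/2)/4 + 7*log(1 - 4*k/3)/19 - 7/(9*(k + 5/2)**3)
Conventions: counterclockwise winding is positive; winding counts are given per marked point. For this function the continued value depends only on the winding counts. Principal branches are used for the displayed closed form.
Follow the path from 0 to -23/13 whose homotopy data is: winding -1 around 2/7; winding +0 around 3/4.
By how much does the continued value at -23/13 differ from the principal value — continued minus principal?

The rational part is single-valued and drops out of the difference; each branch term changes only by its own monodromy.
(7/19)*log(1 - k/(3/4)): winding 0 around 3/4, so this term returns to its principal value, contribution 0.
(-1/4)*sqrt(1 - k/(2/7)): winding -1 is odd, the square root flips sign, contributing -2*(-1/4)*sqrt(1 - (-23/13)/(2/7)) = -2*(-1/4)*sqrt(187/26) = (1/52)*sqrt(4862).
Summing the contributions at k = -23/13 gives (1/52)*sqrt(4862).

Continued minus principal equals (1/52)*sqrt(4862).


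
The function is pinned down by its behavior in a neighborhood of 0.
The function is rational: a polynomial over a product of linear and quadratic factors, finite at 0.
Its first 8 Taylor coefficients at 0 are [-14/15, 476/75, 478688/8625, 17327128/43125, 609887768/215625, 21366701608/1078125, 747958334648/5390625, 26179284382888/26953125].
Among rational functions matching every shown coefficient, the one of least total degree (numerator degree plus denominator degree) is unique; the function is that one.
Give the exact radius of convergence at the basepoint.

The radius of convergence is 1/7.

No rational of total degree below 4 reproduces all 8 coefficients; solving the [2/2] Pade equations on them gives f(λ) = (-12*λ**2/23 + 5*λ/3 - 1/9)/((λ - 5/6)*(λ - 1/7)), whose expansion matches every shown term.
Denominator factor (λ - 5/6): pole of order 1 at 5/6, modulus 5/6.
Denominator factor (λ - 1/7): pole of order 1 at 1/7, modulus 1/7.
The radius of convergence is the smallest modulus among the singular points: 1/7.


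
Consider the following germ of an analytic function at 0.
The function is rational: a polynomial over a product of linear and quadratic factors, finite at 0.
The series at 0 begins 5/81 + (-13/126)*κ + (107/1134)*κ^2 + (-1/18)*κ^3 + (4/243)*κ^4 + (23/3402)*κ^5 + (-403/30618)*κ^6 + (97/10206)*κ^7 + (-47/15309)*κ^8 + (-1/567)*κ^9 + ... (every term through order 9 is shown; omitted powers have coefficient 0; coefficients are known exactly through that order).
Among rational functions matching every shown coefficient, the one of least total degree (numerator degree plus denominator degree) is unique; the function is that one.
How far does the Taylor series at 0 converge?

The radius of convergence is sqrt(3).

No rational of total degree below 8 reproduces all 10 coefficients; solving the [2/6] Pade equations on them gives f(κ) = (6*κ**2/7 + 31*κ/14 + 5/3)/(κ**2 + 3*κ + 3)**3, whose expansion matches every shown term.
Denominator factor (κ**2 + 3*κ + 3)^3: discriminant -3, complex-conjugate roots (-3/2) + ((1/2)*sqrt(3))*i and (-3/2) - ((1/2)*sqrt(3))*i; poles of order 3, moduli sqrt(3) and sqrt(3).
The radius of convergence is the smallest modulus among the singular points: sqrt(3).


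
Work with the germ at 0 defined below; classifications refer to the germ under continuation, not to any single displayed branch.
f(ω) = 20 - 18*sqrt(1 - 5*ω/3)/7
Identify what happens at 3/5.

The term (-18/7)*sqrt(1 - ω/(3/5)) has argument 1 - 3/5/(3/5) = 0 at 3/5: a square-root (algebraic, two-sheeted) branch point; the remaining terms are analytic or single-valued there.

The point is an algebraic (square-root) branch point.


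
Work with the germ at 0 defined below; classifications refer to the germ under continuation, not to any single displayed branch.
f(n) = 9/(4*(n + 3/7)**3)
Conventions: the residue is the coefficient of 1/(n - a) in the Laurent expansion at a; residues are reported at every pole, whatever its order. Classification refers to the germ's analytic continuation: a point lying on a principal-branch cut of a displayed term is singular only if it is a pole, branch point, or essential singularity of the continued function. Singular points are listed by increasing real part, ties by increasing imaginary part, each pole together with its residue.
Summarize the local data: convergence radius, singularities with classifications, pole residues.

Radius of convergence at 0: 3/7.
At -3/7: a pole of order 3; residue 0.

Denominator factor (n + 3/7)^3: pole of order 3 at -3/7, modulus 3/7.
The radius of convergence is the smallest modulus among the singular points: 3/7.
At the order-3 pole -3/7 set g(n) = (n - (-3/7))^3*f(n) = 9/4.
Order-3 pole: residue = g''(a)/2; g''(-3/7) = 0, so the residue is 0.


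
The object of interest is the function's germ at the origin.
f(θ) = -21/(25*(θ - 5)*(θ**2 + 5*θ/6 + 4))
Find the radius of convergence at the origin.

Denominator factor (θ**2 + 5*θ/6 + 4): discriminant -551/36, complex-conjugate roots (-5/12) + ((1/12)*sqrt(551))*i and (-5/12) - ((1/12)*sqrt(551))*i; poles of order 1, moduli 2 and 2.
Denominator factor (θ - 5): pole of order 1 at 5, modulus 5.
The radius of convergence is the smallest modulus among the singular points: 2.

The radius of convergence is 2.


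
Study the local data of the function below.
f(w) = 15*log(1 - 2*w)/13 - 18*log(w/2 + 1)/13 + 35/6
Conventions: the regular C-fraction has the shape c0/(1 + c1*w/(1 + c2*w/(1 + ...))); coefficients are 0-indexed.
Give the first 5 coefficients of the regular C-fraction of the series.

Taylor coefficients (expand at 0): a_0 = 35/6, a_1 = -3, a_2 = -111/52, a_3 = -163/52, a_4 = -147/32.
c0 = a_0 = 35/6. Peel one level at a time: if S = 1 + c*w/S' with S'(0) = 1, then c is the w-coefficient of S and S' = c*w/(S - 1).
S_1 = c0/f = 1 + (18/35)*w + (20079/31850)*w^2 + ...; c1 = 18/35.
S_2 = c1*w/(S_1 - 1) = 1 + (-2231/1820)*w + (-4369/8112)*w^2 + ...; c2 = -2231/1820.
S_3 = c2*w/(S_2 - 1) = 1 + (-152915/348036)*w + (-638204665/4658809896)*w^2 + ...; c3 = -152915/348036.
S_4 = c3*w/(S_3 - 1) = 1 + (-18234419/58483434)*w + ...; c4 = -18234419/58483434.

The regular C-fraction coefficients are [35/6, 18/35, -2231/1820, -152915/348036, -18234419/58483434].


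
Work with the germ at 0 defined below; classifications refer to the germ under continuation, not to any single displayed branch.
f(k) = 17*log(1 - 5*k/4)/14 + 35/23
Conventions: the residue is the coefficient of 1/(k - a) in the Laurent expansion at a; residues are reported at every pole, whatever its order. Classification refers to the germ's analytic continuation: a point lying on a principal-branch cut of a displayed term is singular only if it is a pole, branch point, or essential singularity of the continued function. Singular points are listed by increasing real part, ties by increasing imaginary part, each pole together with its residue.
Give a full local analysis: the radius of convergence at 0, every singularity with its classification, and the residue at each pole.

Radius of convergence at 0: 4/5.
At 4/5: a logarithmic branch point.

Branch term (17/14)*log(1 - k/(4/5)): its argument vanishes at k = 4/5, a logarithmic branch point, modulus 4/5.
The radius of convergence is the smallest modulus among the singular points: 4/5.


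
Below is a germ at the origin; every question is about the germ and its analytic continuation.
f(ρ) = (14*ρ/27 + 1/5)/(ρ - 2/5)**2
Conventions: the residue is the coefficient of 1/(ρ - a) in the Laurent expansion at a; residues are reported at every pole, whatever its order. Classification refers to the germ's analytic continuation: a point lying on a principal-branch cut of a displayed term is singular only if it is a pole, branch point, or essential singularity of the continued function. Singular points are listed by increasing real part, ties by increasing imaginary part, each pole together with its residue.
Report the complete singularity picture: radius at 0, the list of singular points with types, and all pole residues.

Radius of convergence at 0: 2/5.
At 2/5: a pole of order 2; residue 14/27.

Denominator factor (ρ - 2/5)^2: pole of order 2 at 2/5, modulus 2/5.
The radius of convergence is the smallest modulus among the singular points: 2/5.
At the order-2 pole 2/5 set g(ρ) = (ρ - (2/5))^2*f(ρ) = 14*ρ/27 + 1/5.
Order-2 pole: residue = g'(a); g'(2/5) = 14/27, so the residue is 14/27.


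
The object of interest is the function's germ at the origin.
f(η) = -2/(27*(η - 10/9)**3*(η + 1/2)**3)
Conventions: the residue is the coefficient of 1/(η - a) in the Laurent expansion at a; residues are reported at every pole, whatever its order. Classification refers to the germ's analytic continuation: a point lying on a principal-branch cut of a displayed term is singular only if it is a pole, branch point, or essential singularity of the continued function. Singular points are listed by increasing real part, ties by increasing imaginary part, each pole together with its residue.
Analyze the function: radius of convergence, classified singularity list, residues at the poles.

Denominator factor (η + 1/2)^3: pole of order 3 at -1/2, modulus 1/2.
Denominator factor (η - 10/9)^3: pole of order 3 at 10/9, modulus 10/9.
The radius of convergence is the smallest modulus among the singular points: 1/2.
At the order-3 pole -1/2 set g(η) = (η - (-1/2))^3*f(η) = -2/(27*(η - 10/9)**3).
Order-3 pole: residue = g''(a)/2; g''(-1/2) = 1679616/20511149, so the residue is 839808/20511149.
At the order-3 pole 10/9 set g(η) = (η - (10/9))^3*f(η) = -2/(27*(η + 1/2)**3).
Order-3 pole: residue = g''(a)/2; g''(10/9) = -1679616/20511149, so the residue is -839808/20511149.
List the singular points by increasing real part (a conjugate pair: the negative imaginary part first).

Radius of convergence at 0: 1/2.
At -1/2: a pole of order 3; residue 839808/20511149.
At 10/9: a pole of order 3; residue -839808/20511149.


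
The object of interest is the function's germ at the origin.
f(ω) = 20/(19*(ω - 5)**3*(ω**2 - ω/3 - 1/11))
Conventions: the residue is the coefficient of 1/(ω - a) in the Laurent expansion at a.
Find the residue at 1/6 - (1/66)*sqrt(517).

The factor ω**2 - ω/3 - 1/11 splits as (ω - a)(ω - a') with a = 1/6 - (1/66)*sqrt(517), a' = 1/6 + (1/66)*sqrt(517). At the order-1 pole a set g(ω) = (ω - a)*f(ω) = [20/(19*(ω - 5)**3)] / (ω - a').
Simple pole: residue = g(a) at a = 1/6 - (1/66)*sqrt(517), which is -25228500/8573135597 + (247173960/402937373059)*sqrt(517).

The residue is -25228500/8573135597 + (247173960/402937373059)*sqrt(517).


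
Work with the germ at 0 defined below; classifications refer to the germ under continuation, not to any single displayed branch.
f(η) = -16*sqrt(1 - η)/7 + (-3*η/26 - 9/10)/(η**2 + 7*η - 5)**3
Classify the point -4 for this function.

The point is a regular point.

Denominator factors: η**2 + 7*η - 5 = -17 at η = -4 — none vanishes.
Branch term sqrt(1 - η/(1)): argument at -4 is 5, nonzero, so -4 is not its branch point (a point on a principal cut is still regular for the continued germ).
So the germ continues analytically to -4.


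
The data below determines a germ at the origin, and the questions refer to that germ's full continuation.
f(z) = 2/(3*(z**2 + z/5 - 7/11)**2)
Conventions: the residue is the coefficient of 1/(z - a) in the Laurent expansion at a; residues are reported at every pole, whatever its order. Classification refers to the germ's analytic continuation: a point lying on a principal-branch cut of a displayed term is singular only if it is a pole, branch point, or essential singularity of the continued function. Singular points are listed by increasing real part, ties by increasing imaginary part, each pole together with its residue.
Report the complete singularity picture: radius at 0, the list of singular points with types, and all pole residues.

Denominator factor (z**2 + z/5 - 7/11)^2: discriminant 711/275, real irrational roots -1/10 + (3/110)*sqrt(869) and -1/10 - (3/110)*sqrt(869); poles of order 2, moduli -1/10 + (3/110)*sqrt(869) and 1/10 + (3/110)*sqrt(869).
The radius of convergence is the smallest modulus among the singular points: -1/10 + (3/110)*sqrt(869).
The factor z**2 + z/5 - 7/11 splits as (z - a)(z - a') with a = -1/10 - (3/110)*sqrt(869), a' = -1/10 + (3/110)*sqrt(869). At the order-2 pole a set g(z) = (z - a)^2*f(z) = [2/3] / (z - a')^2.
Order-2 pole: residue = g'(a); g'(-1/10 - (3/110)*sqrt(869)) = (5500/505521)*sqrt(869), so the residue is (5500/505521)*sqrt(869).
The factor z**2 + z/5 - 7/11 splits as (z - a)(z - a') with a = -1/10 + (3/110)*sqrt(869), a' = -1/10 - (3/110)*sqrt(869). At the order-2 pole a set g(z) = (z - a)^2*f(z) = [2/3] / (z - a')^2.
Order-2 pole: residue = g'(a); g'(-1/10 + (3/110)*sqrt(869)) = -(5500/505521)*sqrt(869), so the residue is -(5500/505521)*sqrt(869).
List the singular points by increasing real part (a conjugate pair: the negative imaginary part first).

Radius of convergence at 0: -1/10 + (3/110)*sqrt(869).
At -1/10 - (3/110)*sqrt(869): a pole of order 2; residue (5500/505521)*sqrt(869).
At -1/10 + (3/110)*sqrt(869): a pole of order 2; residue -(5500/505521)*sqrt(869).


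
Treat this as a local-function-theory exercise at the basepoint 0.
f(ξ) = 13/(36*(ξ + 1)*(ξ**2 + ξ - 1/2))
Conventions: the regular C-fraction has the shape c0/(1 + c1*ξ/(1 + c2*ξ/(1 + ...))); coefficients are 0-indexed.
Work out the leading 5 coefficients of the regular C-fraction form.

Taylor coefficients (expand at 0): a_0 = -13/18, a_1 = -13/18, a_2 = -65/18, a_3 = -143/18, a_4 = -143/6.
c0 = a_0 = -13/18. Peel one level at a time: if S = 1 + c*ξ/S' with S'(0) = 1, then c is the ξ-coefficient of S and S' = c*ξ/(S - 1).
S_1 = c0/f = 1 + (-1)*ξ + (-4)*ξ^2 + ...; c1 = -1.
S_2 = c1*ξ/(S_1 - 1) = 1 + (-4)*ξ + (14)*ξ^2 + ...; c2 = -4.
S_3 = c2*ξ/(S_2 - 1) = 1 + (7/2)*ξ + (1/4)*ξ^2 + ...; c3 = 7/2.
S_4 = c3*ξ/(S_3 - 1) = 1 + (-1/14)*ξ + ...; c4 = -1/14.

The regular C-fraction coefficients are [-13/18, -1, -4, 7/2, -1/14].


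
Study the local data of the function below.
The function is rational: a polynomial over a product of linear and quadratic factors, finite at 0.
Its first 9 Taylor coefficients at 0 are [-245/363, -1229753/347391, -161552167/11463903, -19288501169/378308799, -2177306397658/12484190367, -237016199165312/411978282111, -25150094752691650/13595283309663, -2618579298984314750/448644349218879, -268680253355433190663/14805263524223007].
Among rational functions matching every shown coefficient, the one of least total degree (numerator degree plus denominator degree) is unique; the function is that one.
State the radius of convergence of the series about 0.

No rational of total degree below 7 reproduces all 9 coefficients; solving the [2/5] Pade equations on them gives f(y) = (-10*y**2/3 - 26*y/29 + 5)/((y - 3)*(y**2 + 4*y - 11/7)**2), whose expansion matches every shown term.
Denominator factor (y**2 + 4*y - 11/7)^2: discriminant 156/7, real irrational roots -2 + (1/7)*sqrt(273) and -2 - (1/7)*sqrt(273); poles of order 2, moduli -2 + (1/7)*sqrt(273) and 2 + (1/7)*sqrt(273).
Denominator factor (y - 3): pole of order 1 at 3, modulus 3.
The radius of convergence is the smallest modulus among the singular points: -2 + (1/7)*sqrt(273).

The radius of convergence is -2 + (1/7)*sqrt(273).


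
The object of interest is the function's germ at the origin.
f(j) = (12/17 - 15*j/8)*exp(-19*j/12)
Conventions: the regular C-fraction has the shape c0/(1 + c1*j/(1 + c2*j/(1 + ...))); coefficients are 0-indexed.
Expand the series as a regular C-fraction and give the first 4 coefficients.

The regular C-fraction coefficients are [12/17, 407/96, -115337/39072, 102577067/422479431].

Taylor coefficients (expand at 0): a_0 = 12/17, a_1 = -407/136, a_2 = 6289/1632, a_3 = -331037/117504.
c0 = a_0 = 12/17. Peel one level at a time: if S = 1 + c*j/S' with S'(0) = 1, then c is the j-coefficient of S and S' = c*j/(S - 1).
S_1 = c0/f = 1 + (407/96)*j + (115337/9216)*j^2 + ...; c1 = 407/96.
S_2 = c1*j/(S_1 - 1) = 1 + (-115337/39072)*j + (102577067/143120736)*j^2 + ...; c2 = -115337/39072.
S_3 = c2*j/(S_2 - 1) = 1 + (102577067/422479431)*j + ...; c3 = 102577067/422479431.


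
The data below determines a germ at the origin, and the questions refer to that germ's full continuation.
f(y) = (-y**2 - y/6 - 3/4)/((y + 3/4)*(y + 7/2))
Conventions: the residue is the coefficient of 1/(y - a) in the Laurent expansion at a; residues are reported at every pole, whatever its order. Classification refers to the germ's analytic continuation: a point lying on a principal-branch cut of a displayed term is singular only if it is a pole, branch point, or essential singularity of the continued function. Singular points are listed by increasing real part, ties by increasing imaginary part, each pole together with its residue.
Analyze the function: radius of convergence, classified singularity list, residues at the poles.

Radius of convergence at 0: 3/4.
At -7/2: a pole of order 1; residue 149/33.
At -3/4: a pole of order 1; residue -19/44.

Denominator factor (y + 3/4): pole of order 1 at -3/4, modulus 3/4.
Denominator factor (y + 7/2): pole of order 1 at -7/2, modulus 7/2.
The radius of convergence is the smallest modulus among the singular points: 3/4.
At the order-1 pole -7/2 set g(y) = (y - (-7/2))*f(y) = (-y**2 - y/6 - 3/4)/(y + 3/4).
Simple pole: residue = g(a) at a = -7/2, which is 149/33.
At the order-1 pole -3/4 set g(y) = (y - (-3/4))*f(y) = (-y**2 - y/6 - 3/4)/(y + 7/2).
Simple pole: residue = g(a) at a = -3/4, which is -19/44.
List the singular points by increasing real part (a conjugate pair: the negative imaginary part first).


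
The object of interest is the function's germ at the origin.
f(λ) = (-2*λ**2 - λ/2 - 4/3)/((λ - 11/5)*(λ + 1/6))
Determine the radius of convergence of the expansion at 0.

The radius of convergence is 1/6.

Denominator factor (λ - 11/5): pole of order 1 at 11/5, modulus 11/5.
Denominator factor (λ + 1/6): pole of order 1 at -1/6, modulus 1/6.
The radius of convergence is the smallest modulus among the singular points: 1/6.


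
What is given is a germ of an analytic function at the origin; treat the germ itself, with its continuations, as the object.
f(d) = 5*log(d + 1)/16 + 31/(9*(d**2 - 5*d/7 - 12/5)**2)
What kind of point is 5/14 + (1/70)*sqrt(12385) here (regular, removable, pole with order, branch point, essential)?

The denominator factor d**2 - 5*d/7 - 12/5 vanishes at 5/14 + (1/70)*sqrt(12385) and appears to the power 2; the numerator there equals 31/9, nonzero, and no other factor vanishes.
The branch terms are analytic at this point.
Hence a pole whose order is the multiplicity, 2.

The point is a pole of order 2.


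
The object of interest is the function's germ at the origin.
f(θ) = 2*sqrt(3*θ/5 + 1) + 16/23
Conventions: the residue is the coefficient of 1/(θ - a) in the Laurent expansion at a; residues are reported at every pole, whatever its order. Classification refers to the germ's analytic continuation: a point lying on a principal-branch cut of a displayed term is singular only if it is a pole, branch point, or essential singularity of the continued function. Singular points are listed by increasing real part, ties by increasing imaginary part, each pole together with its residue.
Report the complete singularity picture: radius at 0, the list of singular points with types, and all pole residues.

Radius of convergence at 0: 5/3.
At -5/3: an algebraic (square-root) branch point.

Branch term (2)*sqrt(1 - θ/(-5/3)): its argument vanishes at θ = -5/3, a square-root branch point, modulus 5/3.
The radius of convergence is the smallest modulus among the singular points: 5/3.


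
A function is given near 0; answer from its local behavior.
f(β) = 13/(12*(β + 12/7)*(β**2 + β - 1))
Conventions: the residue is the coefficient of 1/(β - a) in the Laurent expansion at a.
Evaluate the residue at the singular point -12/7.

At the order-1 pole -12/7 set g(β) = (β - (-12/7))*f(β) = 13/(12*(β**2 + β - 1)).
Simple pole: residue = g(a) at a = -12/7, which is 637/132.

The residue is 637/132.


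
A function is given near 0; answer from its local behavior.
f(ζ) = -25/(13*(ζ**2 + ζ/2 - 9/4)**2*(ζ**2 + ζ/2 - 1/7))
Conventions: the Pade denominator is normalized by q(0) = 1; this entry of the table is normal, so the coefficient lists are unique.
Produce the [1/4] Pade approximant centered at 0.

The Pade approximant has numerator coefficients [2800/1053, 39200/38259]; denominator coefficients [1, -6983/1962, -68900/8829, 33776/8829, 68776/8829].


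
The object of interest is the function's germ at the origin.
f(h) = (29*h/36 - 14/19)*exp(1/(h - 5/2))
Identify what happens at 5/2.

The point is an essential singularity.

The exponent 1/(h - (5/2)) has a pole at 5/2, so exp(1/(h - (5/2))) takes every nonzero value near it: an essential singularity (not a pole of any order).


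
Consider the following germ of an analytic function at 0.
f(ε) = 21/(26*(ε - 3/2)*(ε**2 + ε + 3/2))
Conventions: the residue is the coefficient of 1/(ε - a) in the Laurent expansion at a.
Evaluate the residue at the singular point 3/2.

The residue is 2/13.

At the order-1 pole 3/2 set g(ε) = (ε - (3/2))*f(ε) = 21/(26*(ε**2 + ε + 3/2)).
Simple pole: residue = g(a) at a = 3/2, which is 2/13.


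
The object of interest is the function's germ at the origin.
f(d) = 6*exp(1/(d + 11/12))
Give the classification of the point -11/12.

The exponent 1/(d - (-11/12)) has a pole at -11/12, so exp(1/(d - (-11/12))) takes every nonzero value near it: an essential singularity (not a pole of any order).

The point is an essential singularity.


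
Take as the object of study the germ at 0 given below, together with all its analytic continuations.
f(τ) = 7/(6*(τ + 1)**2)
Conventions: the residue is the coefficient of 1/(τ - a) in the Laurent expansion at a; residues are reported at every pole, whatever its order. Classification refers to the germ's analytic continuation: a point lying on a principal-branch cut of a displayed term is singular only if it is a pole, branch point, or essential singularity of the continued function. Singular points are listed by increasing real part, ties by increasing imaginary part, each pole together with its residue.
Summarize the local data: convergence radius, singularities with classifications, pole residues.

Radius of convergence at 0: 1.
At -1: a pole of order 2; residue 0.

Denominator factor (τ + 1)^2: pole of order 2 at -1, modulus 1.
The radius of convergence is the smallest modulus among the singular points: 1.
At the order-2 pole -1 set g(τ) = (τ - (-1))^2*f(τ) = 7/6.
Order-2 pole: residue = g'(a); g'(-1) = 0, so the residue is 0.


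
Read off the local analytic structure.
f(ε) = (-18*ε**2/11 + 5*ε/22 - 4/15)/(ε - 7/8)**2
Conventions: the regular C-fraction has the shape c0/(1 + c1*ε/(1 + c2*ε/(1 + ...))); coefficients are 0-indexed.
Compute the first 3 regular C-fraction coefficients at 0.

The regular C-fraction coefficients are [-256/735, -883/616, -2296439/543928].

Taylor coefficients (expand at 0): a_0 = -256/735, a_1 = -28256/56595, a_2 = -372864/132055.
c0 = a_0 = -256/735. Peel one level at a time: if S = 1 + c*ε/S' with S'(0) = 1, then c is the ε-coefficient of S and S' = c*ε/(S - 1).
S_1 = c0/f = 1 + (-883/616)*ε + (-2296439/379456)*ε^2 + ...; c1 = -883/616.
S_2 = c1*ε/(S_1 - 1) = 1 + (-2296439/543928)*ε + ...; c2 = -2296439/543928.


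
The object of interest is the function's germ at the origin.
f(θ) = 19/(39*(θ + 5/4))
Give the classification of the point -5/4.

The denominator factor θ + 5/4 vanishes at -5/4 and appears to the power 1; the numerator there equals 19/39, nonzero, and no other factor vanishes.
Hence a pole whose order is the multiplicity, 1.

The point is a pole of order 1.


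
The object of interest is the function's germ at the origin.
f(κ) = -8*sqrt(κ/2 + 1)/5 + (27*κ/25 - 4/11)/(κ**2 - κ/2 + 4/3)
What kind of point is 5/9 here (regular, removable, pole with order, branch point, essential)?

The point is a regular point.

Denominator factors: κ**2 - κ/2 + 4/3 = 221/162 at κ = 5/9 — none vanishes.
Branch term sqrt(1 - κ/(-2)): argument at 5/9 is 23/18, nonzero, so 5/9 is not its branch point (a point on a principal cut is still regular for the continued germ).
So the germ continues analytically to 5/9.


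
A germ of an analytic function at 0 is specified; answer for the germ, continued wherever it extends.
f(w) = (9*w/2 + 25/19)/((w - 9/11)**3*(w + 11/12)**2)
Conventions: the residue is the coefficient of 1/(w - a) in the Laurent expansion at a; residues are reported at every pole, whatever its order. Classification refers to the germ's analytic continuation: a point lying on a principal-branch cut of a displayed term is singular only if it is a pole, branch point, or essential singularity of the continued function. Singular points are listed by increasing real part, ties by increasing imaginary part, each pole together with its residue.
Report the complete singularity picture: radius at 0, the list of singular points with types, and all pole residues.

Radius of convergence at 0: 9/11.
At -11/12: a pole of order 2; residue 3581050176/52251111139.
At 9/11: a pole of order 3; residue -3581050176/52251111139.

Denominator factor (w + 11/12)^2: pole of order 2 at -11/12, modulus 11/12.
Denominator factor (w - 9/11)^3: pole of order 3 at 9/11, modulus 9/11.
The radius of convergence is the smallest modulus among the singular points: 9/11.
At the order-2 pole -11/12 set g(w) = (w - (-11/12))^2*f(w) = (9*w/2 + 25/19)/(w - 9/11)**3.
Order-2 pole: residue = g'(a); g'(-11/12) = 3581050176/52251111139, so the residue is 3581050176/52251111139.
At the order-3 pole 9/11 set g(w) = (w - (9/11))^3*f(w) = (9*w/2 + 25/19)/(w + 11/12)**2.
Order-3 pole: residue = g''(a)/2; g''(9/11) = -7162100352/52251111139, so the residue is -3581050176/52251111139.
List the singular points by increasing real part (a conjugate pair: the negative imaginary part first).


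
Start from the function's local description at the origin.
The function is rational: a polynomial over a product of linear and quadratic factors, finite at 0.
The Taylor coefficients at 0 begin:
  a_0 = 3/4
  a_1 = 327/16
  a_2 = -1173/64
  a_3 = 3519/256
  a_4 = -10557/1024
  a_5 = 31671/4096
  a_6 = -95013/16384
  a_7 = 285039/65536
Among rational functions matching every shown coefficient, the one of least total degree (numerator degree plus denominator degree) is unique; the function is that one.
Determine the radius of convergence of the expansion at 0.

The radius of convergence is 4/3.

No rational of total degree below 3 reproduces all 8 coefficients; solving the [2/1] Pade equations on them gives f(ρ) = (-4*ρ**2 + 28*ρ + 1)/(ρ + 4/3), whose expansion matches every shown term.
Denominator factor (ρ + 4/3): pole of order 1 at -4/3, modulus 4/3.
The radius of convergence is the smallest modulus among the singular points: 4/3.


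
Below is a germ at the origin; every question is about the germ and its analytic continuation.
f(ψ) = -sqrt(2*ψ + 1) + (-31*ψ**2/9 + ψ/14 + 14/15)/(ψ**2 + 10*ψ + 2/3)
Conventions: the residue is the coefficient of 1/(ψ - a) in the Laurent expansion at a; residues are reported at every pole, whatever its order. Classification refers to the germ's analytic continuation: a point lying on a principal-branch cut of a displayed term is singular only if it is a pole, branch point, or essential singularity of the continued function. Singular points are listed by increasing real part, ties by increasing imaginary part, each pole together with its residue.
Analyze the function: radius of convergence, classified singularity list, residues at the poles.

Denominator factor (ψ**2 + 10*ψ + 2/3): discriminant 292/3, real irrational roots -5 + (1/3)*sqrt(219) and -5 - (1/3)*sqrt(219); poles of order 1, moduli 5 - (1/3)*sqrt(219) and 5 + (1/3)*sqrt(219).
Branch term (-1)*sqrt(1 - ψ/(-1/2)): its argument vanishes at ψ = -1/2, a square-root branch point, modulus 1/2.
The radius of convergence is the smallest modulus among the singular points: 5 - (1/3)*sqrt(219).
The branch term is analytic at -5 - (1/3)*sqrt(219) and contributes nothing to the residue; only the rational part matters.
The factor ψ**2 + 10*ψ + 2/3 splits as (ψ - a)(ψ - a') with a = -5 - (1/3)*sqrt(219), a' = -5 + (1/3)*sqrt(219). At the order-1 pole a set g(ψ) = (ψ - a)*(rational part) = [-31*ψ**2/9 + ψ/14 + 14/15] / (ψ - a').
Simple pole: residue = g(a) at a = -5 - (1/3)*sqrt(219), which is 4349/252 + (320071/275940)*sqrt(219).
The branch term is analytic at -5 + (1/3)*sqrt(219) and contributes nothing to the residue; only the rational part matters.
The factor ψ**2 + 10*ψ + 2/3 splits as (ψ - a)(ψ - a') with a = -5 + (1/3)*sqrt(219), a' = -5 - (1/3)*sqrt(219). At the order-1 pole a set g(ψ) = (ψ - a)*(rational part) = [-31*ψ**2/9 + ψ/14 + 14/15] / (ψ - a').
Simple pole: residue = g(a) at a = -5 + (1/3)*sqrt(219), which is 4349/252 - (320071/275940)*sqrt(219).
List the singular points by increasing real part (a conjugate pair: the negative imaginary part first).

Radius of convergence at 0: 5 - (1/3)*sqrt(219).
At -5 - (1/3)*sqrt(219): a pole of order 1; residue 4349/252 + (320071/275940)*sqrt(219).
At -1/2: an algebraic (square-root) branch point.
At -5 + (1/3)*sqrt(219): a pole of order 1; residue 4349/252 - (320071/275940)*sqrt(219).


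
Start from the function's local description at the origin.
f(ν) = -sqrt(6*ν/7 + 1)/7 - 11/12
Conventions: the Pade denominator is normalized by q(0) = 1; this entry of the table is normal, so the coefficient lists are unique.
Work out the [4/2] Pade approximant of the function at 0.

The Pade approximant has numerator coefficients [-89/84, -659/588, -755/2744, -27/4802, 27/134456]; denominator coefficients [1, 1, 3/14].

Taylor coefficients needed (expand at 0): a_0 = -89/84, a_1 = -3/49, a_2 = 9/686, a_3 = -27/4802, a_4 = 405/134456, a_5 = -243/134456, a_6 = 2187/1882384.
Write the denominator as Q(ν) = 1 + q1*ν + q2*ν^2. Requiring Q*f - P = O(ν^7) with deg P <= 4 kills the coefficients of ν^5..ν^6 in Q*f:
  ν^5: a_5 + q1*a_4 + q2*a_3 = 0, i.e. -243/134456 + (405/134456)*q1 + (-27/4802)*q2 = 0.
  ν^6: a_6 + q1*a_5 + q2*a_4 = 0, i.e. 2187/1882384 + (-243/134456)*q1 + (405/134456)*q2 = 0.
Solving this linear system: q1 = 1, q2 = 3/14.
The numerator is Q*f truncated at degree 4: P0 = a_0 = -89/84; P1 = a_1 + q1*a_0 = -659/588; P2 = a_2 + q1*a_1 + q2*a_0 = -755/2744; P3 = a_3 + q1*a_2 + q2*a_1 = -27/4802; P4 = a_4 + q1*a_3 + q2*a_2 = 27/134456.


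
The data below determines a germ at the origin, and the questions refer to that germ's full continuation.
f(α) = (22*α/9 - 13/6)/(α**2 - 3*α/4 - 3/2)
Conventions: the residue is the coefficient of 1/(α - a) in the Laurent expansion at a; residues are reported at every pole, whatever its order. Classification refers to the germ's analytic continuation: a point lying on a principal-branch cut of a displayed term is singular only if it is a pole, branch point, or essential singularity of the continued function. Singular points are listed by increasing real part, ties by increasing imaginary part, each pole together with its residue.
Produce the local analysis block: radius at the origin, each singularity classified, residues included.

Radius of convergence at 0: -3/8 + (1/8)*sqrt(105).
At 3/8 - (1/8)*sqrt(105): a pole of order 1; residue 11/9 + (1/21)*sqrt(105).
At 3/8 + (1/8)*sqrt(105): a pole of order 1; residue 11/9 - (1/21)*sqrt(105).

Denominator factor (α**2 - 3*α/4 - 3/2): discriminant 105/16, real irrational roots 3/8 + (1/8)*sqrt(105) and 3/8 - (1/8)*sqrt(105); poles of order 1, moduli 3/8 + (1/8)*sqrt(105) and -3/8 + (1/8)*sqrt(105).
The radius of convergence is the smallest modulus among the singular points: -3/8 + (1/8)*sqrt(105).
The factor α**2 - 3*α/4 - 3/2 splits as (α - a)(α - a') with a = 3/8 - (1/8)*sqrt(105), a' = 3/8 + (1/8)*sqrt(105). At the order-1 pole a set g(α) = (α - a)*f(α) = [22*α/9 - 13/6] / (α - a').
Simple pole: residue = g(a) at a = 3/8 - (1/8)*sqrt(105), which is 11/9 + (1/21)*sqrt(105).
The factor α**2 - 3*α/4 - 3/2 splits as (α - a)(α - a') with a = 3/8 + (1/8)*sqrt(105), a' = 3/8 - (1/8)*sqrt(105). At the order-1 pole a set g(α) = (α - a)*f(α) = [22*α/9 - 13/6] / (α - a').
Simple pole: residue = g(a) at a = 3/8 + (1/8)*sqrt(105), which is 11/9 - (1/21)*sqrt(105).
List the singular points by increasing real part (a conjugate pair: the negative imaginary part first).


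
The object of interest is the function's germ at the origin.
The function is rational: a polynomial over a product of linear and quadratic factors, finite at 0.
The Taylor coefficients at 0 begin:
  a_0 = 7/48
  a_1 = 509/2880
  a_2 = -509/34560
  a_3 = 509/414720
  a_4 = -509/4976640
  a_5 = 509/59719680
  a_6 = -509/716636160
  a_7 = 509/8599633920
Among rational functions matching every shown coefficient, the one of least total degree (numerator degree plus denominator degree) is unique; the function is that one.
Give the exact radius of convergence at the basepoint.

No rational of total degree below 2 reproduces all 8 coefficients; solving the [1/1] Pade equations on them gives f(σ) = (34*σ/15 + 7/4)/(σ + 12), whose expansion matches every shown term.
Denominator factor (σ + 12): pole of order 1 at -12, modulus 12.
The radius of convergence is the smallest modulus among the singular points: 12.

The radius of convergence is 12.


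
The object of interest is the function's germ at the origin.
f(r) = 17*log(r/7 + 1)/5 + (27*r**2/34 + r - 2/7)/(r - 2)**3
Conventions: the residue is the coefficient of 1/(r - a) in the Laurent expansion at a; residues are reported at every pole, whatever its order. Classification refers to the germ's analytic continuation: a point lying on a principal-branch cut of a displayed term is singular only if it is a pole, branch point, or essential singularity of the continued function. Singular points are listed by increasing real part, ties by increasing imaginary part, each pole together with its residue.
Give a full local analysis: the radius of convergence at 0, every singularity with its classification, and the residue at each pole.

Radius of convergence at 0: 2.
At -7: a logarithmic branch point.
At 2: a pole of order 3; residue 27/34.

Denominator factor (r - 2)^3: pole of order 3 at 2, modulus 2.
Branch term (17/5)*log(1 - r/(-7)): its argument vanishes at r = -7, a logarithmic branch point, modulus 7.
The radius of convergence is the smallest modulus among the singular points: 2.
The branch term is analytic at 2 and contributes nothing to the residue; only the rational part matters.
At the order-3 pole 2 set g(r) = (r - (2))^3*(rational part) = 27*r**2/34 + r - 2/7.
Order-3 pole: residue = g''(a)/2; g''(2) = 27/17, so the residue is 27/34.
List the singular points by increasing real part (a conjugate pair: the negative imaginary part first).


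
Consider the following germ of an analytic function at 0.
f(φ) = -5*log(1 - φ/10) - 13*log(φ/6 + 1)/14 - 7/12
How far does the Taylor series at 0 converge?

The radius of convergence is 6.

Branch term (-5)*log(1 - φ/(10)): its argument vanishes at φ = 10, a logarithmic branch point, modulus 10.
Branch term (-13/14)*log(1 - φ/(-6)): its argument vanishes at φ = -6, a logarithmic branch point, modulus 6.
The radius of convergence is the smallest modulus among the singular points: 6.


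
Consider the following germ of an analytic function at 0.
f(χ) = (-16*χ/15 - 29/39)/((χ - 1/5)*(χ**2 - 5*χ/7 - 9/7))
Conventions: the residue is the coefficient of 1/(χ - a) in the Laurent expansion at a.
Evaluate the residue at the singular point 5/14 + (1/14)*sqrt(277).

The residue is -2177/6318 - (42385/1750086)*sqrt(277).

The factor χ**2 - 5*χ/7 - 9/7 splits as (χ - a)(χ - a') with a = 5/14 + (1/14)*sqrt(277), a' = 5/14 - (1/14)*sqrt(277). At the order-1 pole a set g(χ) = (χ - a)*f(χ) = [(-16*χ/15 - 29/39)/(χ - 1/5)] / (χ - a').
Simple pole: residue = g(a) at a = 5/14 + (1/14)*sqrt(277), which is -2177/6318 - (42385/1750086)*sqrt(277).


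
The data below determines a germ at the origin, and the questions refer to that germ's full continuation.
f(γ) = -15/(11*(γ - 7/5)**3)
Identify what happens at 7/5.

The denominator factor γ - 7/5 vanishes at 7/5 and appears to the power 3; the numerator there equals -15/11, nonzero, and no other factor vanishes.
Hence a pole whose order is the multiplicity, 3.

The point is a pole of order 3.


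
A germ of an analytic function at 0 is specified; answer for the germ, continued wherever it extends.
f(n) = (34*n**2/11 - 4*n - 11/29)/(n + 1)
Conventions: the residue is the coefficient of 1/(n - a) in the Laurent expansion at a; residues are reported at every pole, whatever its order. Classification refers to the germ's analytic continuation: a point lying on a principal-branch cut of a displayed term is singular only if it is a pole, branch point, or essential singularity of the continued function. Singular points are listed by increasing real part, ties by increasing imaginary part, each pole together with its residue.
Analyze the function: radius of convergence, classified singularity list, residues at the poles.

Radius of convergence at 0: 1.
At -1: a pole of order 1; residue 2141/319.

Denominator factor (n + 1): pole of order 1 at -1, modulus 1.
The radius of convergence is the smallest modulus among the singular points: 1.
At the order-1 pole -1 set g(n) = (n - (-1))*f(n) = 34*n**2/11 - 4*n - 11/29.
Simple pole: residue = g(a) at a = -1, which is 2141/319.
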